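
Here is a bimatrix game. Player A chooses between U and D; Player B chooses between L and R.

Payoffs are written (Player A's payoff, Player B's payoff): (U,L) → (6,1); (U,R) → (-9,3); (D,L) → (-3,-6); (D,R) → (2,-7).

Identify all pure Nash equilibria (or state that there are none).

none

(U, L): Player B prefers R (3 > 1) — not an equilibrium.
(U, R): Player A prefers D (2 > -9) — not an equilibrium.
(D, L): Player A prefers U (6 > -3) — not an equilibrium.
(D, R): Player B prefers L (-6 > -7) — not an equilibrium.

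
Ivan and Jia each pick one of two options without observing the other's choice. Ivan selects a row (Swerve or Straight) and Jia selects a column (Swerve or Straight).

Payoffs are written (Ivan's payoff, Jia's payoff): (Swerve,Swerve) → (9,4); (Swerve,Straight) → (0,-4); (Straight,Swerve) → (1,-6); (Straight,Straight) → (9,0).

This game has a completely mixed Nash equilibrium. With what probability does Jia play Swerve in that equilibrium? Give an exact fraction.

9/17

Let q be the probability that Jia plays Swerve. In a completely mixed equilibrium, Ivan must be indifferent between Swerve and Straight.
Ivan's expected payoff from Swerve is 9q; from Straight it is q + 9(1−q).
Setting these equal: 9q = −8q + 9, so q = 9/17.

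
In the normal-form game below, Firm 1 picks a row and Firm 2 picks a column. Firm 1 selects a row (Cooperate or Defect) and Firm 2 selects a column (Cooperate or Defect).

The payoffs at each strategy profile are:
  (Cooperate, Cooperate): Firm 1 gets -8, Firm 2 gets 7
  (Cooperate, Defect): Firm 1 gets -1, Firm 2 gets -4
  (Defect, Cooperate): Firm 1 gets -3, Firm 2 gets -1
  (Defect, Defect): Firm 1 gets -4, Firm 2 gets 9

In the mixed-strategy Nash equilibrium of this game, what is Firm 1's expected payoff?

First find q, the probability Firm 2 plays Cooperate, from Firm 1's indifference between Cooperate and Defect: −8q − (1−q) = −3q − 4(1−q), giving q = 3/8.
Since Firm 1 is indifferent in equilibrium, Firm 1's expected payoff equals the payoff from either row against (3/8, 5/8). Using Cooperate: −8(3/8) − (5/8) = -29/8.

-29/8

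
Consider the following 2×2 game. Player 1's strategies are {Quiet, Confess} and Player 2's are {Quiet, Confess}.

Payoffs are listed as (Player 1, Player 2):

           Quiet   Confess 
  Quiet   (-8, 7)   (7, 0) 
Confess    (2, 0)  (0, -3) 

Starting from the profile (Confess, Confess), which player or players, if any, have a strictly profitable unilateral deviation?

Player 1 at (Confess, Confess) earns 0; deviating to Quiet yields 7 — a strict improvement.
Player 2 earns -3; deviating to Quiet yields 0 — a strict improvement.
Both Player 1 and Player 2 have strictly profitable deviations.

Both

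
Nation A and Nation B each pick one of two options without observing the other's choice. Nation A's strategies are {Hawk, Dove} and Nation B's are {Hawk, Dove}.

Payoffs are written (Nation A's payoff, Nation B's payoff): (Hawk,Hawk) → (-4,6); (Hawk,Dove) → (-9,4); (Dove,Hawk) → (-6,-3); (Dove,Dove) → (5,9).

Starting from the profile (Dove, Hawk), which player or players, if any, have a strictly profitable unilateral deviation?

Nation A at (Dove, Hawk) earns -6; deviating to Hawk yields -4 — a strict improvement.
Nation B earns -3; deviating to Dove yields 9 — a strict improvement.
Both Nation A and Nation B have strictly profitable deviations.

Both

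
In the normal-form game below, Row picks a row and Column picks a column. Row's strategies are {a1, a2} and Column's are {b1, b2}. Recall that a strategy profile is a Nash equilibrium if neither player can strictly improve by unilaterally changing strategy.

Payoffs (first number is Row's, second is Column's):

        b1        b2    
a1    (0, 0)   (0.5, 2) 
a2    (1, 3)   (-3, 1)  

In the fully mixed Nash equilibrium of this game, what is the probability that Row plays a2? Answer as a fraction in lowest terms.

1/2

Let x be the probability that Row plays a1. In a completely mixed equilibrium, Column must be indifferent between b1 and b2.
Column's expected payoff from b1 is 3(1−x); from b2 it is 2x + (1−x).
Setting these equal: −3x + 3 = x + 1, so x = 1/2.
Therefore Row plays a2 with probability 1 − 1/2 = 1/2.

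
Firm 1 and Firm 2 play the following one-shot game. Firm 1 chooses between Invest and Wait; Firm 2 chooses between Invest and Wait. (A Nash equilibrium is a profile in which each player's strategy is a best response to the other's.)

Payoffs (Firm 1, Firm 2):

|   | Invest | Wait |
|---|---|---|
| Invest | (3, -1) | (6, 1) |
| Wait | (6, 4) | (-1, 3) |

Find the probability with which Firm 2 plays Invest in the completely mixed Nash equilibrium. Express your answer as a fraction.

7/10

Let q be the probability that Firm 2 plays Invest. In a completely mixed equilibrium, Firm 1 must be indifferent between Invest and Wait.
Firm 1's expected payoff from Invest is 3q + 6(1−q); from Wait it is 6q − (1−q).
Setting these equal: −3q + 6 = 7q − 1, so q = 7/10.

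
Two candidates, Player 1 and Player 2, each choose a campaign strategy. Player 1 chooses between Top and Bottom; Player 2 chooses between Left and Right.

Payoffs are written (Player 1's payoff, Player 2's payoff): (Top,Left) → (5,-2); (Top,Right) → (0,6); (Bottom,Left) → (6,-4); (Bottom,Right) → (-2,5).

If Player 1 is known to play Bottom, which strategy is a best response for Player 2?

Right

Against Bottom, Player 2 earns -4 from Left and 5 from Right.
So Right is the best response.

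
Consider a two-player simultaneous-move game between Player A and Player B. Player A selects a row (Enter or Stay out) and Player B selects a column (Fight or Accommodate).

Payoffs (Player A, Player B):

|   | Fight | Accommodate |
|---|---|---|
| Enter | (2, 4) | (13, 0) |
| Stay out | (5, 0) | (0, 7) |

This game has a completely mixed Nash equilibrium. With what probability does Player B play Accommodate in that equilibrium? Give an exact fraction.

Let c be the probability that Player B plays Fight. In a completely mixed equilibrium, Player A must be indifferent between Enter and Stay out.
Player A's expected payoff from Enter is 2c + 13(1−c); from Stay out it is 5c.
Setting these equal: −11c + 13 = 5c, so c = 13/16.
Therefore Player B plays Accommodate with probability 1 − 13/16 = 3/16.

3/16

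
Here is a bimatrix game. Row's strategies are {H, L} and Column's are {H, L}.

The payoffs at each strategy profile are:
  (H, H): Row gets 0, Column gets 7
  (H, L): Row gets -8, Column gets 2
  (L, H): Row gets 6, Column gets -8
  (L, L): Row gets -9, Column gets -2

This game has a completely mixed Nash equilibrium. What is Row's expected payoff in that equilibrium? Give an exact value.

First find y, the probability Column plays H, from Row's indifference between H and L: −8(1−y) = 6y − 9(1−y), giving y = 1/7.
Since Row is indifferent in equilibrium, Row's expected payoff equals the payoff from either row against (1/7, 6/7). Using H: −8(6/7) = -48/7.

-48/7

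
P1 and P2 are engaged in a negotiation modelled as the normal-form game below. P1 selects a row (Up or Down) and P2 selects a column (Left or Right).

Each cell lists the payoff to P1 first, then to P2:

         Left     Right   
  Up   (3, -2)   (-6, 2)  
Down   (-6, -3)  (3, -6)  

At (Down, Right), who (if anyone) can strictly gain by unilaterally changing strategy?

P1 at (Down, Right) earns 3; deviating to Up yields -6 — not better.
P2 earns -6; deviating to Left yields -3 — a strict improvement.
Only P2 has a strictly profitable deviation.

P2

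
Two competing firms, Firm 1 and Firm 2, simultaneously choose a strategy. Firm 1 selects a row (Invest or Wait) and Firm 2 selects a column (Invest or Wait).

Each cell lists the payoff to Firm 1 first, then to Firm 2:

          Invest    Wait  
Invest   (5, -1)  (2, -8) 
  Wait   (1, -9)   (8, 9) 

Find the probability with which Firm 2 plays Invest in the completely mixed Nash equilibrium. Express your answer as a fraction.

3/5

Let y be the probability that Firm 2 plays Invest. In a completely mixed equilibrium, Firm 1 must be indifferent between Invest and Wait.
Firm 1's expected payoff from Invest is 5y + 2(1−y); from Wait it is y + 8(1−y).
Setting these equal: 3y + 2 = −7y + 8, so y = 3/5.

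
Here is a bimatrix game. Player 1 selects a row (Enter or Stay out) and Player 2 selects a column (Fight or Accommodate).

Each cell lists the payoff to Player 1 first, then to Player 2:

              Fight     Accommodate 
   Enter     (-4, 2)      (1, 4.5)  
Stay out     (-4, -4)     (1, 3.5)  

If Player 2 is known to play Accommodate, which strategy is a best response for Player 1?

Against Accommodate, Player 1 earns 1 from Enter and 1 from Stay out.
So either strategy is a best response.

either — both Enter and Stay out are best responses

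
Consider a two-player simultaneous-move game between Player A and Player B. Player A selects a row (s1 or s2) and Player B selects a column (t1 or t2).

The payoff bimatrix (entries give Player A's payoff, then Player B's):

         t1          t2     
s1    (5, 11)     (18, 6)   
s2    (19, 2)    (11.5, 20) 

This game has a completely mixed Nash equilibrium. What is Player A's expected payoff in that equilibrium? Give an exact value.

First find q, the probability Player B plays t1, from Player A's indifference between s1 and s2: 5q + 18(1−q) = 19q + 11.5(1−q), giving q = 13/41.
Since Player A is indifferent in equilibrium, Player A's expected payoff equals the payoff from either row against (13/41, 28/41). Using s1: 5(13/41) + 18(28/41) = 569/41.

569/41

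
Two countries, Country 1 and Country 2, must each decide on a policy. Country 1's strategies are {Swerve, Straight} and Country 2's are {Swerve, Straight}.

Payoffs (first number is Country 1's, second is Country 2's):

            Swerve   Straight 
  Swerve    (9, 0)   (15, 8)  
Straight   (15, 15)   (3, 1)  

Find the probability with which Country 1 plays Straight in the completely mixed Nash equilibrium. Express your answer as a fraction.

4/11

Let p be the probability that Country 1 plays Swerve. In a completely mixed equilibrium, Country 2 must be indifferent between Swerve and Straight.
Country 2's expected payoff from Swerve is 15(1−p); from Straight it is 8p + (1−p).
Setting these equal: −15p + 15 = 7p + 1, so p = 7/11.
Therefore Country 1 plays Straight with probability 1 − 7/11 = 4/11.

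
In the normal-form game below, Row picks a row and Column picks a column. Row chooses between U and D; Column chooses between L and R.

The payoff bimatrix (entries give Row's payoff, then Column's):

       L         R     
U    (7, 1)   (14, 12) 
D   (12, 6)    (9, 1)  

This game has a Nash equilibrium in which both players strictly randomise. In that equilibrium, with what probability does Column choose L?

1/2

Let q be the probability that Column plays L. In a completely mixed equilibrium, Row must be indifferent between U and D.
Row's expected payoff from U is 7q + 14(1−q); from D it is 12q + 9(1−q).
Setting these equal: −7q + 14 = 3q + 9, so q = 1/2.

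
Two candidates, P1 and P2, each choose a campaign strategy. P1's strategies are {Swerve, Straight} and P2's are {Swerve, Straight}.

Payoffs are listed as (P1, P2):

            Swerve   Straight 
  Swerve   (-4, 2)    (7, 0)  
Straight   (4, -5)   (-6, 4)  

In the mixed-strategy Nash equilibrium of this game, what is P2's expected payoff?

First find p, the probability P1 plays Swerve, from P2's indifference between Swerve and Straight: 2p − 5(1−p) = 4(1−p), giving p = 9/11.
Since P2 is indifferent in equilibrium, P2's expected payoff equals the payoff from either column against (9/11, 2/11). Using Swerve: 2(9/11) − 5(2/11) = 8/11.

8/11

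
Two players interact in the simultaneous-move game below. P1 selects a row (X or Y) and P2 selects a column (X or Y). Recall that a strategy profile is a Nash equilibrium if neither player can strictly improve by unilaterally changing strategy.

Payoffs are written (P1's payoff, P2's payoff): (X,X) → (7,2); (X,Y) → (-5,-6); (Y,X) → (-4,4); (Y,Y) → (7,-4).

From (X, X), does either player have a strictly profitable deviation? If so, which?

Neither

P1 at (X, X) earns 7; deviating to Y yields -4 — not better.
P2 earns 2; deviating to Y yields -6 — not better.
Neither player can strictly improve; the profile is a Nash equilibrium.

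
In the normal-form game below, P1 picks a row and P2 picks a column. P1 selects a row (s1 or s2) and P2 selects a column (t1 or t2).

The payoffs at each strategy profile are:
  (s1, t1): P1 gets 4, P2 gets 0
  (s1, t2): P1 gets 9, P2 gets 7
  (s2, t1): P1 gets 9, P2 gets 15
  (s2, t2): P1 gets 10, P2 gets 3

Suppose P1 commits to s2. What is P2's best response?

Against s2, P2 earns 15 from t1 and 3 from t2.
So t1 is the best response.

t1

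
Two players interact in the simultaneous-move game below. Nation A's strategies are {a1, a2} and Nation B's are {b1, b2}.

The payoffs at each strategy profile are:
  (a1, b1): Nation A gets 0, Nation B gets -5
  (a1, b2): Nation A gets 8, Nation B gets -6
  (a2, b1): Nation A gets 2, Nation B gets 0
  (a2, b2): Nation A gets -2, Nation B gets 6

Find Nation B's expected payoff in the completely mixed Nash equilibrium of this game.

-30/7

First find p, the probability Nation A plays a1, from Nation B's indifference between b1 and b2: −5p = −6p + 6(1−p), giving p = 6/7.
Since Nation B is indifferent in equilibrium, Nation B's expected payoff equals the payoff from either column against (6/7, 1/7). Using b1: −5(6/7) = -30/7.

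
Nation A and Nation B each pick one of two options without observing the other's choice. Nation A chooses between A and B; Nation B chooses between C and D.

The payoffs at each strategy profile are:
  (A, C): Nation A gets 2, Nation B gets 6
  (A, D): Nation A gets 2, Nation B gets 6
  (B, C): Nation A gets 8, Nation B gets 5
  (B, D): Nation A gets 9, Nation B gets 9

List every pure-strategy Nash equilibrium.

(A, C): Nation A prefers B (8 > 2) — not an equilibrium.
(A, D): Nation A prefers B (9 > 2) — not an equilibrium.
(B, C): Nation B prefers D (9 > 5) — not an equilibrium.
(B, D): Nation A gets 9 ≥ 2 from A, and Nation B gets 9 ≥ 5 from C — Nash equilibrium.

(B, D)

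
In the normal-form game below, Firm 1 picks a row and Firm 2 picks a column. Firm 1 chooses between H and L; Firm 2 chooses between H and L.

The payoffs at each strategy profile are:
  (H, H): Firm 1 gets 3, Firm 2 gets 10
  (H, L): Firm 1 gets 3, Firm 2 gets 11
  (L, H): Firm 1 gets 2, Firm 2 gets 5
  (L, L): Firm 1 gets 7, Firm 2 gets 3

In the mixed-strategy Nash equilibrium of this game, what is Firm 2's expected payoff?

First find p, the probability Firm 1 plays H, from Firm 2's indifference between H and L: 10p + 5(1−p) = 11p + 3(1−p), giving p = 2/3.
Since Firm 2 is indifferent in equilibrium, Firm 2's expected payoff equals the payoff from either column against (2/3, 1/3). Using H: 10(2/3) + 5(1/3) = 25/3.

25/3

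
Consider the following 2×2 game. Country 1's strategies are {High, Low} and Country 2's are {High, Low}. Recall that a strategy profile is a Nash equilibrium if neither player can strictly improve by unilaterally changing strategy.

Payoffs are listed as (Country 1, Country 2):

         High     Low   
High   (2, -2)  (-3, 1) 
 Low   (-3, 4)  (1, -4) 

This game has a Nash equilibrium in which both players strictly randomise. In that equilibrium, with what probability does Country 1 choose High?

Let x be the probability that Country 1 plays High. In a completely mixed equilibrium, Country 2 must be indifferent between High and Low.
Country 2's expected payoff from High is −2x + 4(1−x); from Low it is x − 4(1−x).
Setting these equal: −6x + 4 = 5x − 4, so x = 8/11.

8/11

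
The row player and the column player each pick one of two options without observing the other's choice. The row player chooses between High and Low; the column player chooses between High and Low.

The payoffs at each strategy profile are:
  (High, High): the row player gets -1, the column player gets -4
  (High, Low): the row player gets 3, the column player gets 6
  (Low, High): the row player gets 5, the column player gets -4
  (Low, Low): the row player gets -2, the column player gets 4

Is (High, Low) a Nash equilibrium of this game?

At (High, Low), the row player earns 3; switching to Low would give -2, so the row player has no profitable deviation.
The column player earns 6; switching to High would give -4, so the column player has no profitable deviation.
Neither player can gain by a unilateral deviation, so this profile is a Nash equilibrium.

Yes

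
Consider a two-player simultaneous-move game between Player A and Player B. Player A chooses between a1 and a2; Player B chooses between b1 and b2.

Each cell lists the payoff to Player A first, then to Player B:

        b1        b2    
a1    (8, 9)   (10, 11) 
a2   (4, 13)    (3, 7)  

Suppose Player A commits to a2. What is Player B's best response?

b1

Against a2, Player B earns 13 from b1 and 7 from b2.
So b1 is the best response.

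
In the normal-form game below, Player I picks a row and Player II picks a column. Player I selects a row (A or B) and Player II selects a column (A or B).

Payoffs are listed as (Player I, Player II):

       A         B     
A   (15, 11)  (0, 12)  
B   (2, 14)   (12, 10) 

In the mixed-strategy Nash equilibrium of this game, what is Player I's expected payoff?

36/5

First find y, the probability Player II plays A, from Player I's indifference between A and B: 15y = 2y + 12(1−y), giving y = 12/25.
Since Player I is indifferent in equilibrium, Player I's expected payoff equals the payoff from either row against (12/25, 13/25). Using A: 15(12/25) = 36/5.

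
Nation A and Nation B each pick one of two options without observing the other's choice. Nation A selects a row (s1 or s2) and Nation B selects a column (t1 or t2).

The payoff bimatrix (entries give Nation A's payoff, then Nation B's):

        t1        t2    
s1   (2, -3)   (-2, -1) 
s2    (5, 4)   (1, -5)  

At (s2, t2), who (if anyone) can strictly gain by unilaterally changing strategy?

Nation A at (s2, t2) earns 1; deviating to s1 yields -2 — not better.
Nation B earns -5; deviating to t1 yields 4 — a strict improvement.
Only Nation B has a strictly profitable deviation.

Nation B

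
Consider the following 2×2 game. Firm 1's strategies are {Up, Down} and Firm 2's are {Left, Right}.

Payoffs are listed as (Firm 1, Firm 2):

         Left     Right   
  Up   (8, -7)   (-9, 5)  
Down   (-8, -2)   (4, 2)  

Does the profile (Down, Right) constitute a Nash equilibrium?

At (Down, Right), Firm 1 earns 4; switching to Up would give -9, so Firm 1 has no profitable deviation.
Firm 2 earns 2; switching to Left would give -2, so Firm 2 has no profitable deviation.
Neither player can gain by a unilateral deviation, so this profile is a Nash equilibrium.

Yes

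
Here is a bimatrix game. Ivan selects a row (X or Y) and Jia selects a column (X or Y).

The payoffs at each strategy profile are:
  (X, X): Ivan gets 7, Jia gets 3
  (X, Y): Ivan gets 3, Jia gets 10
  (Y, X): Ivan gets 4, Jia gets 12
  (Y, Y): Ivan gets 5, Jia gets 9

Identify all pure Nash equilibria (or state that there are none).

(X, X): Jia prefers Y (10 > 3) — not an equilibrium.
(X, Y): Ivan prefers Y (5 > 3) — not an equilibrium.
(Y, X): Ivan prefers X (7 > 4) — not an equilibrium.
(Y, Y): Jia prefers X (12 > 9) — not an equilibrium.

none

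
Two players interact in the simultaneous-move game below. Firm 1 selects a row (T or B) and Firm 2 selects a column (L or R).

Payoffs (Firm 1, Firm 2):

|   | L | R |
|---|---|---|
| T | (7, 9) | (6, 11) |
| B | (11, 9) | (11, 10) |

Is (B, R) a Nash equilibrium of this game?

At (B, R), Firm 1 earns 11; switching to T would give 6, so Firm 1 has no profitable deviation.
Firm 2 earns 10; switching to L would give 9, so Firm 2 has no profitable deviation.
Neither player can gain by a unilateral deviation, so this profile is a Nash equilibrium.

Yes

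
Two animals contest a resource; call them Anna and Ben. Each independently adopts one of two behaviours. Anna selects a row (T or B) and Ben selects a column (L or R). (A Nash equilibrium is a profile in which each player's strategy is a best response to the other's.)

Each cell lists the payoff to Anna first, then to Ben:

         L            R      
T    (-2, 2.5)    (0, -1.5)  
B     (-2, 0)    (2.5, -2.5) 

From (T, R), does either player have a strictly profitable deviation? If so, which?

Both

Anna at (T, R) earns 0; deviating to B yields 2.5 — a strict improvement.
Ben earns -1.5; deviating to L yields 2.5 — a strict improvement.
Both Anna and Ben have strictly profitable deviations.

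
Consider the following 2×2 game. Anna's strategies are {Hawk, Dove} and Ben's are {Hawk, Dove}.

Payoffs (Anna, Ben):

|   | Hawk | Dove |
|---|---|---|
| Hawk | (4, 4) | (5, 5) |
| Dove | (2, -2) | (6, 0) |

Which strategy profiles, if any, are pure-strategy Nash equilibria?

(Dove, Dove)

(Hawk, Hawk): Ben prefers Dove (5 > 4) — not an equilibrium.
(Hawk, Dove): Anna prefers Dove (6 > 5) — not an equilibrium.
(Dove, Hawk): Anna prefers Hawk (4 > 2); Ben prefers Dove (0 > -2) — not an equilibrium.
(Dove, Dove): Anna gets 6 ≥ 5 from Hawk, and Ben gets 0 ≥ -2 from Hawk — Nash equilibrium.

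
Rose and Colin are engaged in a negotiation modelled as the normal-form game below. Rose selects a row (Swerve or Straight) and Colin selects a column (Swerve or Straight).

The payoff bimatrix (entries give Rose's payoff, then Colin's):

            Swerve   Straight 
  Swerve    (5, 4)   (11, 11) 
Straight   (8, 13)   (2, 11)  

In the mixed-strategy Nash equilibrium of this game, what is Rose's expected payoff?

13/2

First find q, the probability Colin plays Swerve, from Rose's indifference between Swerve and Straight: 5q + 11(1−q) = 8q + 2(1−q), giving q = 3/4.
Since Rose is indifferent in equilibrium, Rose's expected payoff equals the payoff from either row against (3/4, 1/4). Using Swerve: 5(3/4) + 11(1/4) = 13/2.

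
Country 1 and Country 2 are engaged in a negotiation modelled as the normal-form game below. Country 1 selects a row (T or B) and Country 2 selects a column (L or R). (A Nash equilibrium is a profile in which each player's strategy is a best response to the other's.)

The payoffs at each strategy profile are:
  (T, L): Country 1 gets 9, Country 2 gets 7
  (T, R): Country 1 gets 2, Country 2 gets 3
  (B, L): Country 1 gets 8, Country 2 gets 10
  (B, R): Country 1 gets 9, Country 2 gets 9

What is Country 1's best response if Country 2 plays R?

B

Against R, Country 1 earns 2 from T and 9 from B.
So B is the best response.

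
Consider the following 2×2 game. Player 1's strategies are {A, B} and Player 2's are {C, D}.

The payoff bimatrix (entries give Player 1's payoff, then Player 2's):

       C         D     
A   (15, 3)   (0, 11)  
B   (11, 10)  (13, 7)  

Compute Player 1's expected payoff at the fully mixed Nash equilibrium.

First find q, the probability Player 2 plays C, from Player 1's indifference between A and B: 15q = 11q + 13(1−q), giving q = 13/17.
Since Player 1 is indifferent in equilibrium, Player 1's expected payoff equals the payoff from either row against (13/17, 4/17). Using A: 15(13/17) = 195/17.

195/17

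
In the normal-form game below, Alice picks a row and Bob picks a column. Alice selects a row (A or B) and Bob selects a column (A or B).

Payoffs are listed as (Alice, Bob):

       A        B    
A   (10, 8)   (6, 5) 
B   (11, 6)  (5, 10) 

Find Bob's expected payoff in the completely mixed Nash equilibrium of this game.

First find p, the probability Alice plays A, from Bob's indifference between A and B: 8p + 6(1−p) = 5p + 10(1−p), giving p = 4/7.
Since Bob is indifferent in equilibrium, Bob's expected payoff equals the payoff from either column against (4/7, 3/7). Using A: 8(4/7) + 6(3/7) = 50/7.

50/7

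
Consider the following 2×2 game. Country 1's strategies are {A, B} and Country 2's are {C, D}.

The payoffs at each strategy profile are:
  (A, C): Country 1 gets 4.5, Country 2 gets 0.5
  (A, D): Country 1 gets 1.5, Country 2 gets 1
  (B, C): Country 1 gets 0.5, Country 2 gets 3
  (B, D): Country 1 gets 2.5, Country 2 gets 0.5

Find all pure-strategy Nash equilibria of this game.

(A, C): Country 2 prefers D (1 > 0.5) — not an equilibrium.
(A, D): Country 1 prefers B (2.5 > 1.5) — not an equilibrium.
(B, C): Country 1 prefers A (4.5 > 0.5) — not an equilibrium.
(B, D): Country 2 prefers C (3 > 0.5) — not an equilibrium.

none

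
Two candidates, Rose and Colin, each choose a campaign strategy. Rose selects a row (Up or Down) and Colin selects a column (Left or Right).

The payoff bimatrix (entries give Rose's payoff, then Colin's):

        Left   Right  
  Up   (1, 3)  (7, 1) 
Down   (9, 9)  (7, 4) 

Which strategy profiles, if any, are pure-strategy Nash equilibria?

(Up, Left): Rose prefers Down (9 > 1) — not an equilibrium.
(Up, Right): Colin prefers Left (3 > 1) — not an equilibrium.
(Down, Left): Rose gets 9 ≥ 1 from Up, and Colin gets 9 ≥ 4 from Right — Nash equilibrium.
(Down, Right): Colin prefers Left (9 > 4) — not an equilibrium.

(Down, Left)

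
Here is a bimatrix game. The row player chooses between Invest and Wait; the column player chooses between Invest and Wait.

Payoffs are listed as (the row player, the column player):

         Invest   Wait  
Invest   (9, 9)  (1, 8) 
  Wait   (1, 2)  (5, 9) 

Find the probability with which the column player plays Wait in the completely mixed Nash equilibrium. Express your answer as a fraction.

Let y be the probability that the column player plays Invest. In a completely mixed equilibrium, the row player must be indifferent between Invest and Wait.
The row player's expected payoff from Invest is 9y + (1−y); from Wait it is y + 5(1−y).
Setting these equal: 8y + 1 = −4y + 5, so y = 1/3.
Therefore the column player plays Wait with probability 1 − 1/3 = 2/3.

2/3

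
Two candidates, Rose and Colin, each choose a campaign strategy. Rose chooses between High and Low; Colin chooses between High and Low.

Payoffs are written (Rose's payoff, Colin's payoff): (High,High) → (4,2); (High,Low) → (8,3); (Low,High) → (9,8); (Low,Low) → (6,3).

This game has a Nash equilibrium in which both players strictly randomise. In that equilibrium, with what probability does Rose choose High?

Let x be the probability that Rose plays High. In a completely mixed equilibrium, Colin must be indifferent between High and Low.
Colin's expected payoff from High is 2x + 8(1−x); from Low it is 3x + 3(1−x).
Setting these equal: −6x + 8 = 3, so x = 5/6.

5/6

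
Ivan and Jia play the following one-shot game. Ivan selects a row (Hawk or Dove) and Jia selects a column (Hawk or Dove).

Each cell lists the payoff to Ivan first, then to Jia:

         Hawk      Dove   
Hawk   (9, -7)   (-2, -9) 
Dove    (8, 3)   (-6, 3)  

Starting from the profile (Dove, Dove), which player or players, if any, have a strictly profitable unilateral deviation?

Ivan at (Dove, Dove) earns -6; deviating to Hawk yields -2 — a strict improvement.
Jia earns 3; deviating to Hawk yields 3 — not better.
Only Ivan has a strictly profitable deviation.

Ivan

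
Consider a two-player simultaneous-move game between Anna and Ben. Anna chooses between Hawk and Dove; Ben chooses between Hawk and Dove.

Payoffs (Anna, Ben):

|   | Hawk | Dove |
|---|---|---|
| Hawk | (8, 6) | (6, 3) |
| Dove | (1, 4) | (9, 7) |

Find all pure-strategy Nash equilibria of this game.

(Hawk, Hawk): Anna gets 8 ≥ 1 from Dove, and Ben gets 6 ≥ 3 from Dove — Nash equilibrium.
(Hawk, Dove): Anna prefers Dove (9 > 6); Ben prefers Hawk (6 > 3) — not an equilibrium.
(Dove, Hawk): Anna prefers Hawk (8 > 1); Ben prefers Dove (7 > 4) — not an equilibrium.
(Dove, Dove): Anna gets 9 ≥ 6 from Hawk, and Ben gets 7 ≥ 4 from Hawk — Nash equilibrium.

(Hawk, Hawk) and (Dove, Dove)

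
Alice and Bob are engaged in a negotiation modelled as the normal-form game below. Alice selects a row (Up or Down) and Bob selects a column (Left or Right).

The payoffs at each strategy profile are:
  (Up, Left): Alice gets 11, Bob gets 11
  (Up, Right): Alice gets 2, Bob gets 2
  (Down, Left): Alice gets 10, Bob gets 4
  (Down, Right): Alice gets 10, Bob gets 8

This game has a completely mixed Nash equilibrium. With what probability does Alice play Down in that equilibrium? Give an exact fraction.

9/13

Let x be the probability that Alice plays Up. In a completely mixed equilibrium, Bob must be indifferent between Left and Right.
Bob's expected payoff from Left is 11x + 4(1−x); from Right it is 2x + 8(1−x).
Setting these equal: 7x + 4 = −6x + 8, so x = 4/13.
Therefore Alice plays Down with probability 1 − 4/13 = 9/13.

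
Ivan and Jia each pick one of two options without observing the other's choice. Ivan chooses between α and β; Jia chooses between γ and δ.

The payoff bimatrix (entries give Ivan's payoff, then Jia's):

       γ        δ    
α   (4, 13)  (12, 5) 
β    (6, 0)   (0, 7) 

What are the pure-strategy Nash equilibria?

(α, γ): Ivan prefers β (6 > 4) — not an equilibrium.
(α, δ): Jia prefers γ (13 > 5) — not an equilibrium.
(β, γ): Jia prefers δ (7 > 0) — not an equilibrium.
(β, δ): Ivan prefers α (12 > 0) — not an equilibrium.

none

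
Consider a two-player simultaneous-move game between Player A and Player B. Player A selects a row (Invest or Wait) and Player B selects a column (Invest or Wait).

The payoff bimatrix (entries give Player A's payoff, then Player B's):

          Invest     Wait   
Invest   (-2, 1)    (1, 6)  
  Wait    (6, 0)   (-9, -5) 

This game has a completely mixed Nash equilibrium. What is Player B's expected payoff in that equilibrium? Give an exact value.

1/2

First find p, the probability Player A plays Invest, from Player B's indifference between Invest and Wait: p = 6p − 5(1−p), giving p = 1/2.
Since Player B is indifferent in equilibrium, Player B's expected payoff equals the payoff from either column against (1/2, 1/2). Using Invest: (1/2) = 1/2.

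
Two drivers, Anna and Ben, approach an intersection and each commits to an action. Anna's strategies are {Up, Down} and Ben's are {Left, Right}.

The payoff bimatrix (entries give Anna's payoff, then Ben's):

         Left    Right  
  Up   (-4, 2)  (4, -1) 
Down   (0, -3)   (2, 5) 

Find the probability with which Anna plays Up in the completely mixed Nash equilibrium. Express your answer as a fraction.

8/11

Let r be the probability that Anna plays Up. In a completely mixed equilibrium, Ben must be indifferent between Left and Right.
Ben's expected payoff from Left is 2r − 3(1−r); from Right it is −r + 5(1−r).
Setting these equal: 5r − 3 = −6r + 5, so r = 8/11.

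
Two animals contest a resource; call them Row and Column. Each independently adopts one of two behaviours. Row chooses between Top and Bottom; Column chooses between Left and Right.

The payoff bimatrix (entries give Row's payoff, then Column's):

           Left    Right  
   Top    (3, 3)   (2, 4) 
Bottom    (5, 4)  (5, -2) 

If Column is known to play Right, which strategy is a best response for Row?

Bottom

Against Right, Row earns 2 from Top and 5 from Bottom.
So Bottom is the best response.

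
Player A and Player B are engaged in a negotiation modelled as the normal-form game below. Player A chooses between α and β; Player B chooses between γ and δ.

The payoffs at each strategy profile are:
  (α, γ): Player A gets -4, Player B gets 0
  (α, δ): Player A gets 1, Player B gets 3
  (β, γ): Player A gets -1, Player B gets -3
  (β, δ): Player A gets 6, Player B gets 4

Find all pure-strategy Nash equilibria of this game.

(α, γ): Player A prefers β (-1 > -4); Player B prefers δ (3 > 0) — not an equilibrium.
(α, δ): Player A prefers β (6 > 1) — not an equilibrium.
(β, γ): Player B prefers δ (4 > -3) — not an equilibrium.
(β, δ): Player A gets 6 ≥ 1 from α, and Player B gets 4 ≥ -3 from γ — Nash equilibrium.

(β, δ)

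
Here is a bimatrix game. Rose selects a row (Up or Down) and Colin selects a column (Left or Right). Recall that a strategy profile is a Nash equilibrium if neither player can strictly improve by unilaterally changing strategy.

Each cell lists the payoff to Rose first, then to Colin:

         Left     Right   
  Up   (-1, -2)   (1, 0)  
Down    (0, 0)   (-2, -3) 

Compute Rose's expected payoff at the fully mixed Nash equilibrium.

First find y, the probability Colin plays Left, from Rose's indifference between Up and Down: −y + (1−y) = −2(1−y), giving y = 3/4.
Since Rose is indifferent in equilibrium, Rose's expected payoff equals the payoff from either row against (3/4, 1/4). Using Up: −(3/4) + (1/4) = -1/2.

-1/2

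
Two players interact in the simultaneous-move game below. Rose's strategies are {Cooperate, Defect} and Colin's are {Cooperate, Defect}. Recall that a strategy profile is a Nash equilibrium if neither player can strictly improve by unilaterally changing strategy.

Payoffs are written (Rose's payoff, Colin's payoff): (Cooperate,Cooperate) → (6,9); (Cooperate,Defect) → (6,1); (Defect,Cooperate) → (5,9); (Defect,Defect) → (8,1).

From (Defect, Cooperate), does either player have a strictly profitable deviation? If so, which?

Rose at (Defect, Cooperate) earns 5; deviating to Cooperate yields 6 — a strict improvement.
Colin earns 9; deviating to Defect yields 1 — not better.
Only Rose has a strictly profitable deviation.

Rose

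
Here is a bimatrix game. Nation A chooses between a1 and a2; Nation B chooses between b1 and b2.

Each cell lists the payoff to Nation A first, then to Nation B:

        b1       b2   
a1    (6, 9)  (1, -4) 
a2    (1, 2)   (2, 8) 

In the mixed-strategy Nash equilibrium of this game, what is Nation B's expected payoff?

80/19

First find x, the probability Nation A plays a1, from Nation B's indifference between b1 and b2: 9x + 2(1−x) = −4x + 8(1−x), giving x = 6/19.
Since Nation B is indifferent in equilibrium, Nation B's expected payoff equals the payoff from either column against (6/19, 13/19). Using b1: 9(6/19) + 2(13/19) = 80/19.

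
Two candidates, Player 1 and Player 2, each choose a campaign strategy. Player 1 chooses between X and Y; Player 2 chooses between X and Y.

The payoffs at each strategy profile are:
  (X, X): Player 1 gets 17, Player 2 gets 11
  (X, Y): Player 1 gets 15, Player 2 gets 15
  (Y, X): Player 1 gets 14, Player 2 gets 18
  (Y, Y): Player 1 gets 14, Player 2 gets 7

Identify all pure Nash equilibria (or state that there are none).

(X, Y)

(X, X): Player 2 prefers Y (15 > 11) — not an equilibrium.
(X, Y): Player 1 gets 15 ≥ 14 from Y, and Player 2 gets 15 ≥ 11 from X — Nash equilibrium.
(Y, X): Player 1 prefers X (17 > 14) — not an equilibrium.
(Y, Y): Player 1 prefers X (15 > 14); Player 2 prefers X (18 > 7) — not an equilibrium.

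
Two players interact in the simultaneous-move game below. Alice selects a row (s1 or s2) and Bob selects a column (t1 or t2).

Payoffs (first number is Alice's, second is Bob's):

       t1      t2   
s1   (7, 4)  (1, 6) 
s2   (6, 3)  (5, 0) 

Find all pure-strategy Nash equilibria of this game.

(s1, t1): Bob prefers t2 (6 > 4) — not an equilibrium.
(s1, t2): Alice prefers s2 (5 > 1) — not an equilibrium.
(s2, t1): Alice prefers s1 (7 > 6) — not an equilibrium.
(s2, t2): Bob prefers t1 (3 > 0) — not an equilibrium.

none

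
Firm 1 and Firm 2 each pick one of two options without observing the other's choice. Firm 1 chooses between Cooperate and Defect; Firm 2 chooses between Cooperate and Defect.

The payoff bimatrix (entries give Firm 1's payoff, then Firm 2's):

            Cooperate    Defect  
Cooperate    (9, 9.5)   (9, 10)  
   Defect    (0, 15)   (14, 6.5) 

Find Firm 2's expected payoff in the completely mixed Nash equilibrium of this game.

353/36

First find p, the probability Firm 1 plays Cooperate, from Firm 2's indifference between Cooperate and Defect: 9.5p + 15(1−p) = 10p + 6.5(1−p), giving p = 17/18.
Since Firm 2 is indifferent in equilibrium, Firm 2's expected payoff equals the payoff from either column against (17/18, 1/18). Using Cooperate: 9.5(17/18) + 15(1/18) = 353/36.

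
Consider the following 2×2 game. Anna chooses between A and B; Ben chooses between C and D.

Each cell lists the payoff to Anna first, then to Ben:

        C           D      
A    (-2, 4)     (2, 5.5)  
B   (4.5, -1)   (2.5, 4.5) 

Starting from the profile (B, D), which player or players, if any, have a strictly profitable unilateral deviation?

Neither

Anna at (B, D) earns 2.5; deviating to A yields 2 — not better.
Ben earns 4.5; deviating to C yields -1 — not better.
Neither player can strictly improve; the profile is a Nash equilibrium.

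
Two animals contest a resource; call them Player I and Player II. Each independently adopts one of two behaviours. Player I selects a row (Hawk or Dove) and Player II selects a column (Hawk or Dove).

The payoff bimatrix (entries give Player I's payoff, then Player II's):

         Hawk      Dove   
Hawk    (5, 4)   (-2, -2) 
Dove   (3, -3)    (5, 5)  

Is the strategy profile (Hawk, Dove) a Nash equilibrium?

At (Hawk, Dove), Player I earns -2; switching to Dove would give 5, so Player I would deviate.
Player II earns -2; switching to Hawk would give 4, so Player II would deviate.
Since at least one player can profitably deviate, this is not a Nash equilibrium.

No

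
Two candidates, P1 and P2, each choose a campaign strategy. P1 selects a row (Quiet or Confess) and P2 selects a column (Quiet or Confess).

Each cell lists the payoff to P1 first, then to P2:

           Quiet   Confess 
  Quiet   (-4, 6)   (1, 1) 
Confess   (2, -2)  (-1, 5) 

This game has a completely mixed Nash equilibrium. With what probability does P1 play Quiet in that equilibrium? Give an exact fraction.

Let r be the probability that P1 plays Quiet. In a completely mixed equilibrium, P2 must be indifferent between Quiet and Confess.
P2's expected payoff from Quiet is 6r − 2(1−r); from Confess it is r + 5(1−r).
Setting these equal: 8r − 2 = −4r + 5, so r = 7/12.

7/12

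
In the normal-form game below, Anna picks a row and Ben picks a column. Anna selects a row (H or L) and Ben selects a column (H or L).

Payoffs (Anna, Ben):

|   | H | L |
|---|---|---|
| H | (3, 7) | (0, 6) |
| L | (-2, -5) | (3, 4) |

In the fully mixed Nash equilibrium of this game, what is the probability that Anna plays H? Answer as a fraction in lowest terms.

9/10

Let p be the probability that Anna plays H. In a completely mixed equilibrium, Ben must be indifferent between H and L.
Ben's expected payoff from H is 7p − 5(1−p); from L it is 6p + 4(1−p).
Setting these equal: 12p − 5 = 2p + 4, so p = 9/10.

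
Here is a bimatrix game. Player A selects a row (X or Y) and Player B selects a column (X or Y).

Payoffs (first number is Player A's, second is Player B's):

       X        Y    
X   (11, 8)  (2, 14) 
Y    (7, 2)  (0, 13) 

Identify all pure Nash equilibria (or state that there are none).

(X, X): Player B prefers Y (14 > 8) — not an equilibrium.
(X, Y): Player A gets 2 ≥ 0 from Y, and Player B gets 14 ≥ 8 from X — Nash equilibrium.
(Y, X): Player A prefers X (11 > 7); Player B prefers Y (13 > 2) — not an equilibrium.
(Y, Y): Player A prefers X (2 > 0) — not an equilibrium.

(X, Y)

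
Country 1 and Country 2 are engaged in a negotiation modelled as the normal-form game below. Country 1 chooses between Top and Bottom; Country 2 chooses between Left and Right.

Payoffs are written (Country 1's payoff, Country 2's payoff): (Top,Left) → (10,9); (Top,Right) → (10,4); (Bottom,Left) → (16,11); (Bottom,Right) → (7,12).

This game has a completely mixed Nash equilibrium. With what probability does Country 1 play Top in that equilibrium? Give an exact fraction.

Let r be the probability that Country 1 plays Top. In a completely mixed equilibrium, Country 2 must be indifferent between Left and Right.
Country 2's expected payoff from Left is 9r + 11(1−r); from Right it is 4r + 12(1−r).
Setting these equal: −2r + 11 = −8r + 12, so r = 1/6.

1/6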